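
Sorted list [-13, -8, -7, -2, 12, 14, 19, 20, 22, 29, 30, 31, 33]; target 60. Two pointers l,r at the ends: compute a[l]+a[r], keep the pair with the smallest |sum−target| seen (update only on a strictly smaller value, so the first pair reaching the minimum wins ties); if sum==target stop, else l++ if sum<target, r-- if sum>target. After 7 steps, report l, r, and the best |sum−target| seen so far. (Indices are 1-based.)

l=8, r=13, best |Δ|=8

l=1 r=13: -13+33=20 d=40 *, l++
l=2 r=13: -8+33=25 d=35 *, l++
l=3 r=13: -7+33=26 d=34 *, l++
l=4 r=13: -2+33=31 d=29 *, l++
l=5 r=13: 12+33=45 d=15 *, l++
l=6 r=13: 14+33=47 d=13 *, l++
l=7 r=13: 19+33=52 d=8 *, l++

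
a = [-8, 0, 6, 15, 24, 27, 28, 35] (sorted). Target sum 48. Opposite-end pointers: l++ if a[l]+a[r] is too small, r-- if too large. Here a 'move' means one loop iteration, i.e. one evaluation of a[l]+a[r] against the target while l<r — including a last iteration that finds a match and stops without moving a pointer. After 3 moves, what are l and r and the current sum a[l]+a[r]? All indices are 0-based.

l=3, r=7, sum=50

l=0 r=7: -8+35=27 <48, l++
l=1 r=7: 0+35=35 <48, l++
l=2 r=7: 6+35=41 <48, l++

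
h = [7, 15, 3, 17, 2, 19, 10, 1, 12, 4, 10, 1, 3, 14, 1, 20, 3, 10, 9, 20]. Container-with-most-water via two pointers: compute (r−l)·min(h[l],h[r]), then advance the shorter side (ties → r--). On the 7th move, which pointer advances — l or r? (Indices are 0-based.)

l

[0,19] min(7,20)*19=133 best=133 * → l++
[1,19] min(15,20)*18=270 best=270 * → l++
[2,19] min(3,20)*17=51 best=270 → l++
[3,19] min(17,20)*16=272 best=272 * → l++
[4,19] min(2,20)*15=30 best=272 → l++
[5,19] min(19,20)*14=266 best=272 → l++
[6,19] min(10,20)*13=130 best=272 → l++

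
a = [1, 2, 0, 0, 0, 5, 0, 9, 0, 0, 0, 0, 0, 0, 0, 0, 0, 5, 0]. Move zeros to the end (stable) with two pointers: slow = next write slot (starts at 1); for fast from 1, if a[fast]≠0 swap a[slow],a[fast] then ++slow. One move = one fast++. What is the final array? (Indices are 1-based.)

slow=1 fast=1: a[fast]=1≠0 swap→a[1]=1, slow++,fast++
slow=2 fast=2: a[fast]=2≠0 swap→a[2]=2, slow++,fast++
slow=3 fast=3: a[fast]=0, fast++
slow=3 fast=4: a[fast]=0, fast++
slow=3 fast=5: a[fast]=0, fast++
slow=3 fast=6: a[fast]=5≠0 swap→a[3]=5, slow++,fast++
slow=4 fast=7: a[fast]=0, fast++
slow=4 fast=8: a[fast]=9≠0 swap→a[4]=9, slow++,fast++
slow=5 fast=9: a[fast]=0, fast++
slow=5 fast=10: a[fast]=0, fast++
slow=5 fast=11: a[fast]=0, fast++
slow=5 fast=12: a[fast]=0, fast++
slow=5 fast=13: a[fast]=0, fast++
slow=5 fast=14: a[fast]=0, fast++
slow=5 fast=15: a[fast]=0, fast++
slow=5 fast=16: a[fast]=0, fast++
slow=5 fast=17: a[fast]=0, fast++
slow=5 fast=18: a[fast]=5≠0 swap→a[5]=5, slow++,fast++
slow=6 fast=19: a[fast]=0, fast++

[1, 2, 5, 9, 5, 0, 0, 0, 0, 0, 0, 0, 0, 0, 0, 0, 0, 0, 0]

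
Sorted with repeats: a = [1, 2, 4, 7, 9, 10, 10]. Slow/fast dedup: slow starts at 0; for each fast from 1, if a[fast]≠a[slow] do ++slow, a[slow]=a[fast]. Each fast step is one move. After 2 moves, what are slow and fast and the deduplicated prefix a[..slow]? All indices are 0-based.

slow=2, fast=3, prefix=[1, 2, 4]

slow=0 fast=1: a[fast]=2≠a[slow]=1 write a[1]=2, slow++,fast++
slow=1 fast=2: a[fast]=4≠a[slow]=2 write a[2]=4, slow++,fast++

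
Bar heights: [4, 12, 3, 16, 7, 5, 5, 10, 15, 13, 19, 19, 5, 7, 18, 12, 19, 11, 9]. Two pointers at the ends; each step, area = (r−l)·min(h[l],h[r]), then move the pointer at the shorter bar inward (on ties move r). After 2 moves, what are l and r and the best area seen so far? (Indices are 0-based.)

[0,18] min(4,9)*18=72 best=72 * → l++
[1,18] min(12,9)*17=153 best=153 * → r--

l=1, r=17, best area=153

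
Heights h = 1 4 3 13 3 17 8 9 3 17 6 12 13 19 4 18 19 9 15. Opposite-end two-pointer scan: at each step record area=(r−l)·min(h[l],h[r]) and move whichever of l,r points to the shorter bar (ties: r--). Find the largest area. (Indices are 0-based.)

max area = 195

[0,18] min(1,15)*18=18 best=18 * → l++
[1,18] min(4,15)*17=68 best=68 * → l++
[2,18] min(3,15)*16=48 best=68 → l++
[3,18] min(13,15)*15=195 best=195 * → l++
[4,18] min(3,15)*14=42 best=195 → l++
[5,18] min(17,15)*13=195 best=195 → r--
[5,17] min(17,9)*12=108 best=195 → r--
[5,16] min(17,19)*11=187 best=195 → l++
[6,16] min(8,19)*10=80 best=195 → l++
[7,16] min(9,19)*9=81 best=195 → l++
[8,16] min(3,19)*8=24 best=195 → l++
[9,16] min(17,19)*7=119 best=195 → l++
[10,16] min(6,19)*6=36 best=195 → l++
[11,16] min(12,19)*5=60 best=195 → l++
[12,16] min(13,19)*4=52 best=195 → l++
[13,16] min(19,19)*3=57 best=195 → r--
[13,15] min(19,18)*2=36 best=195 → r--
[13,14] min(19,4)*1=4 best=195 → r--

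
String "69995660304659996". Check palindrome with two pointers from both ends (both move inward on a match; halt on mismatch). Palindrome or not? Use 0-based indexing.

[0,16] '6'=='6' → l++,r--
[1,15] '9'=='9' → l++,r--
[2,14] '9'=='9' → l++,r--
[3,13] '9'=='9' → l++,r--
[4,12] '5'=='5' → l++,r--
[5,11] '6'=='6' → l++,r--
[6,10] '6'!='4' → stop

not a palindrome (mismatch at 6,10)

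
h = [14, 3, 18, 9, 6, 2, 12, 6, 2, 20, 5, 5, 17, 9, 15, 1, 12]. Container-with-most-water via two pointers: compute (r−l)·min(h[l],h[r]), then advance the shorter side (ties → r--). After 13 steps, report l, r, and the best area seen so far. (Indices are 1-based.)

l=1 r=17: min(14,12)*16=192 best=192 *, r--
l=1 r=16: min(14,1)*15=15 best=192, r--
l=1 r=15: min(14,15)*14=196 best=196 *, l++
l=2 r=15: min(3,15)*13=39 best=196, l++
l=3 r=15: min(18,15)*12=180 best=196, r--
l=3 r=14: min(18,9)*11=99 best=196, r--
l=3 r=13: min(18,17)*10=170 best=196, r--
l=3 r=12: min(18,5)*9=45 best=196, r--
l=3 r=11: min(18,5)*8=40 best=196, r--
l=3 r=10: min(18,20)*7=126 best=196, l++
l=4 r=10: min(9,20)*6=54 best=196, l++
l=5 r=10: min(6,20)*5=30 best=196, l++
l=6 r=10: min(2,20)*4=8 best=196, l++

l=7, r=10, best area=196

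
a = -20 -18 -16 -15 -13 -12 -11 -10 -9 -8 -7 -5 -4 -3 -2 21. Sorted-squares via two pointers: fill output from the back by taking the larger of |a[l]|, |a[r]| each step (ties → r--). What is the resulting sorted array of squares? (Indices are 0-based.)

[4, 9, 16, 25, 49, 64, 81, 100, 121, 144, 169, 225, 256, 324, 400, 441]

l=0 r=15: |-20|<=|21| out[15]=441, r--
l=0 r=14: |-20|>|-2| out[14]=400, l++
l=1 r=14: |-18|>|-2| out[13]=324, l++
l=2 r=14: |-16|>|-2| out[12]=256, l++
l=3 r=14: |-15|>|-2| out[11]=225, l++
l=4 r=14: |-13|>|-2| out[10]=169, l++
l=5 r=14: |-12|>|-2| out[9]=144, l++
l=6 r=14: |-11|>|-2| out[8]=121, l++
l=7 r=14: |-10|>|-2| out[7]=100, l++
l=8 r=14: |-9|>|-2| out[6]=81, l++
l=9 r=14: |-8|>|-2| out[5]=64, l++
l=10 r=14: |-7|>|-2| out[4]=49, l++
l=11 r=14: |-5|>|-2| out[3]=25, l++
l=12 r=14: |-4|>|-2| out[2]=16, l++
l=13 r=14: |-3|>|-2| out[1]=9, l++
l=14 r=14: |-2|<=|-2| out[0]=4, r--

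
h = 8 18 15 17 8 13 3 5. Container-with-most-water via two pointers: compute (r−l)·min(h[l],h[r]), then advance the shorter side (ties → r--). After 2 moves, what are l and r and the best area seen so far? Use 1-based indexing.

l=1, r=6, best area=35

[1,8] min(8,5)*7=35 best=35 * → r--
[1,7] min(8,3)*6=18 best=35 → r--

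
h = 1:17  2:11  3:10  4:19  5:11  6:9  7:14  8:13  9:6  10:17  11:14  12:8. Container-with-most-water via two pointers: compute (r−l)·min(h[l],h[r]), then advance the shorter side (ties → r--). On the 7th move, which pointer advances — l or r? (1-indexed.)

r

[1,12] min(17,8)*11=88 best=88 * → r--
[1,11] min(17,14)*10=140 best=140 * → r--
[1,10] min(17,17)*9=153 best=153 * → r--
[1,9] min(17,6)*8=48 best=153 → r--
[1,8] min(17,13)*7=91 best=153 → r--
[1,7] min(17,14)*6=84 best=153 → r--
[1,6] min(17,9)*5=45 best=153 → r--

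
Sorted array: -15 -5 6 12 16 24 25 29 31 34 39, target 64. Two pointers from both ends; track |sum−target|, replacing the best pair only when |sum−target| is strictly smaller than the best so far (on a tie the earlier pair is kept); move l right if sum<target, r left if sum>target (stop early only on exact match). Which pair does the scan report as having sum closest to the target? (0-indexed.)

pair (25, 39) with sum 64 (|Δ|=0)

[0,10] -15+39=24 d=40 * → l++
[1,10] -5+39=34 d=30 * → l++
[2,10] 6+39=45 d=19 * → l++
[3,10] 12+39=51 d=13 * → l++
[4,10] 16+39=55 d=9 * → l++
[5,10] 24+39=63 d=1 * → l++
[6,10] 25+39=64 d=0 * → stop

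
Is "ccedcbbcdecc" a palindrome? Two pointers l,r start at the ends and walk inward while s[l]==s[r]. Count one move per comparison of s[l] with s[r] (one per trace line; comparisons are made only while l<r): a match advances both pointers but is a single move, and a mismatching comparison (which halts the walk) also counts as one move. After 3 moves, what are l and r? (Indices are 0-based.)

l=0 r=11: 'c'=='c', l++,r--
l=1 r=10: 'c'=='c', l++,r--
l=2 r=9: 'e'=='e', l++,r--

l=3, r=8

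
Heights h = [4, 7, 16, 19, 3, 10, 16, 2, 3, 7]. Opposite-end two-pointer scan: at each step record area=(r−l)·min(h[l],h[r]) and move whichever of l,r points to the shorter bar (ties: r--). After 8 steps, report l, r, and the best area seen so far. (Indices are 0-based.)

l=0 r=9: min(4,7)*9=36 best=36 *, l++
l=1 r=9: min(7,7)*8=56 best=56 *, r--
l=1 r=8: min(7,3)*7=21 best=56, r--
l=1 r=7: min(7,2)*6=12 best=56, r--
l=1 r=6: min(7,16)*5=35 best=56, l++
l=2 r=6: min(16,16)*4=64 best=64 *, r--
l=2 r=5: min(16,10)*3=30 best=64, r--
l=2 r=4: min(16,3)*2=6 best=64, r--

l=2, r=3, best area=64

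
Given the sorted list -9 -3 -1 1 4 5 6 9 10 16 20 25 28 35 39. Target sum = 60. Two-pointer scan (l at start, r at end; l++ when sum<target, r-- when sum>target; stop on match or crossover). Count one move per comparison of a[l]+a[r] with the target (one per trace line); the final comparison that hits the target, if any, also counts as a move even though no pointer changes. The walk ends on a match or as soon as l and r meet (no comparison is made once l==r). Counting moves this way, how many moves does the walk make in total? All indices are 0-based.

[0,14] -9+39=30 <60 → l++
[1,14] -3+39=36 <60 → l++
[2,14] -1+39=38 <60 → l++
[3,14] 1+39=40 <60 → l++
[4,14] 4+39=43 <60 → l++
[5,14] 5+39=44 <60 → l++
[6,14] 6+39=45 <60 → l++
[7,14] 9+39=48 <60 → l++
[8,14] 10+39=49 <60 → l++
[9,14] 16+39=55 <60 → l++
[10,14] 20+39=59 <60 → l++
[11,14] 25+39=64 >60 → r--
[11,13] 25+35=60 → found

13 moves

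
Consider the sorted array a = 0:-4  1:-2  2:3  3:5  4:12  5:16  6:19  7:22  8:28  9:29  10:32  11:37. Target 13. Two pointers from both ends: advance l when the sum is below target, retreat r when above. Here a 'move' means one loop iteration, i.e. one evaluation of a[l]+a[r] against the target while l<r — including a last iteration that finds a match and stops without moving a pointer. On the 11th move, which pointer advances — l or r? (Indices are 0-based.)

l=0 r=11: -4+37=33 >13, r--
l=0 r=10: -4+32=28 >13, r--
l=0 r=9: -4+29=25 >13, r--
l=0 r=8: -4+28=24 >13, r--
l=0 r=7: -4+22=18 >13, r--
l=0 r=6: -4+19=15 >13, r--
l=0 r=5: -4+16=12 <13, l++
l=1 r=5: -2+16=14 >13, r--
l=1 r=4: -2+12=10 <13, l++
l=2 r=4: 3+12=15 >13, r--
l=2 r=3: 3+5=8 <13, l++

l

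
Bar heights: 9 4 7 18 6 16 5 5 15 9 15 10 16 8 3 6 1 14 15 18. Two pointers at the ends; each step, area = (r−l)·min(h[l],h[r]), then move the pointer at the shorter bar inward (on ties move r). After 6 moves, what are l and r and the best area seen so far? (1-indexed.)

l=4, r=17, best area=288

l=1 r=20: min(9,18)*19=171 best=171 *, l++
l=2 r=20: min(4,18)*18=72 best=171, l++
l=3 r=20: min(7,18)*17=119 best=171, l++
l=4 r=20: min(18,18)*16=288 best=288 *, r--
l=4 r=19: min(18,15)*15=225 best=288, r--
l=4 r=18: min(18,14)*14=196 best=288, r--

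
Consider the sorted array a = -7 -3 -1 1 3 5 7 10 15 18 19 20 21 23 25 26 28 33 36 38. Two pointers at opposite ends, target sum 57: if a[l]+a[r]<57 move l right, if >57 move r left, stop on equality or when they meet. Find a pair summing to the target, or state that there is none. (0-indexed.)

l=0 r=19: -7+38=31 <57, l++
l=1 r=19: -3+38=35 <57, l++
l=2 r=19: -1+38=37 <57, l++
l=3 r=19: 1+38=39 <57, l++
l=4 r=19: 3+38=41 <57, l++
l=5 r=19: 5+38=43 <57, l++
l=6 r=19: 7+38=45 <57, l++
l=7 r=19: 10+38=48 <57, l++
l=8 r=19: 15+38=53 <57, l++
l=9 r=19: 18+38=56 <57, l++
l=10 r=19: 19+38=57, found

(19, 38)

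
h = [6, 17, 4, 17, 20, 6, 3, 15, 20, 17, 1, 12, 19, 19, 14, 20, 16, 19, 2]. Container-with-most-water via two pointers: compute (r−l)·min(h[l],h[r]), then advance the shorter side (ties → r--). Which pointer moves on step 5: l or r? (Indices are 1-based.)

l=1 r=19: min(6,2)*18=36 best=36 *, r--
l=1 r=18: min(6,19)*17=102 best=102 *, l++
l=2 r=18: min(17,19)*16=272 best=272 *, l++
l=3 r=18: min(4,19)*15=60 best=272, l++
l=4 r=18: min(17,19)*14=238 best=272, l++

l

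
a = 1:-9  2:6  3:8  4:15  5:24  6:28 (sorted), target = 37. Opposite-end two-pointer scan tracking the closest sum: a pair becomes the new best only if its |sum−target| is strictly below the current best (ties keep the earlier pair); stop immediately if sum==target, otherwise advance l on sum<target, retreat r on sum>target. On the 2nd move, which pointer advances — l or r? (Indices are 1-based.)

l=1 r=6: -9+28=19 d=18 *, l++
l=2 r=6: 6+28=34 d=3 *, l++

l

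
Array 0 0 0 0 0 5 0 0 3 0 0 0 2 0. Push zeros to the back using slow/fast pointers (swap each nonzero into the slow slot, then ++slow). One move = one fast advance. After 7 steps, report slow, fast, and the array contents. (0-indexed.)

slow=1, fast=7, a=[5, 0, 0, 0, 0, 0, 0, 0, 3, 0, 0, 0, 2, 0]

(s=0,f=0) a[fast]=0 → fast++
(s=0,f=1) a[fast]=0 → fast++
(s=0,f=2) a[fast]=0 → fast++
(s=0,f=3) a[fast]=0 → fast++
(s=0,f=4) a[fast]=0 → fast++
(s=0,f=5) a[fast]=5≠0 swap→a[0]=5 → slow++,fast++
(s=1,f=6) a[fast]=0 → fast++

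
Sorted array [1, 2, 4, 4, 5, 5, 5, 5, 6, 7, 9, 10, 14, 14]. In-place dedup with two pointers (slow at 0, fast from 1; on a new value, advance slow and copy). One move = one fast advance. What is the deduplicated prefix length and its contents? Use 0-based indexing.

length 9; prefix = [1, 2, 4, 5, 6, 7, 9, 10, 14]

slow=0 fast=1: a[fast]=2≠a[slow]=1 write a[1]=2, slow++,fast++
slow=1 fast=2: a[fast]=4≠a[slow]=2 write a[2]=4, slow++,fast++
slow=2 fast=3: a[fast]=4=a[slow] dup, fast++
slow=2 fast=4: a[fast]=5≠a[slow]=4 write a[3]=5, slow++,fast++
slow=3 fast=5: a[fast]=5=a[slow] dup, fast++
slow=3 fast=6: a[fast]=5=a[slow] dup, fast++
slow=3 fast=7: a[fast]=5=a[slow] dup, fast++
slow=3 fast=8: a[fast]=6≠a[slow]=5 write a[4]=6, slow++,fast++
slow=4 fast=9: a[fast]=7≠a[slow]=6 write a[5]=7, slow++,fast++
slow=5 fast=10: a[fast]=9≠a[slow]=7 write a[6]=9, slow++,fast++
slow=6 fast=11: a[fast]=10≠a[slow]=9 write a[7]=10, slow++,fast++
slow=7 fast=12: a[fast]=14≠a[slow]=10 write a[8]=14, slow++,fast++
slow=8 fast=13: a[fast]=14=a[slow] dup, fast++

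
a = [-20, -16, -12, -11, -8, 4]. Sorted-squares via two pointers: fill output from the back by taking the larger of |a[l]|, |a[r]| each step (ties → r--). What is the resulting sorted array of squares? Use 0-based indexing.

[0,5] |-20|>|4| out[5]=400 → l++
[1,5] |-16|>|4| out[4]=256 → l++
[2,5] |-12|>|4| out[3]=144 → l++
[3,5] |-11|>|4| out[2]=121 → l++
[4,5] |-8|>|4| out[1]=64 → l++
[5,5] |4|<=|4| out[0]=16 → r--

[16, 64, 121, 144, 256, 400]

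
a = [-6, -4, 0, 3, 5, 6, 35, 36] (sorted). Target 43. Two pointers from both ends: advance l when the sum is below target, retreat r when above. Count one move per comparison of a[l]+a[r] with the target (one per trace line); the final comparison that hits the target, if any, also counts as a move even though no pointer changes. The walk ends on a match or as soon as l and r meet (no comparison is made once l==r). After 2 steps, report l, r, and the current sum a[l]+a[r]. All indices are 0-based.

l=2, r=7, sum=36

[0,7] -6+36=30 <43 → l++
[1,7] -4+36=32 <43 → l++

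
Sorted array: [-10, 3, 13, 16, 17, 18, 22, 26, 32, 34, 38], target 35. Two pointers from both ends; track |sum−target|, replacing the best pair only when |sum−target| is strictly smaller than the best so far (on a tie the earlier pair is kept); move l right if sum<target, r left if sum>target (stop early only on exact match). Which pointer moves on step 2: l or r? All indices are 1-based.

r

[1,11] -10+38=28 d=7 * → l++
[2,11] 3+38=41 d=6 * → r--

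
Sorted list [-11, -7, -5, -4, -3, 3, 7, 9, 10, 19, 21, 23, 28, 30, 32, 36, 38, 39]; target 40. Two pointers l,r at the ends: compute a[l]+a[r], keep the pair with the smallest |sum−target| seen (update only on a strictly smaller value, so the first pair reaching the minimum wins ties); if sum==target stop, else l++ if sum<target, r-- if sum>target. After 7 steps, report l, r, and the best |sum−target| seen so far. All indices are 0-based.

[0,17] -11+39=28 d=12 * → l++
[1,17] -7+39=32 d=8 * → l++
[2,17] -5+39=34 d=6 * → l++
[3,17] -4+39=35 d=5 * → l++
[4,17] -3+39=36 d=4 * → l++
[5,17] 3+39=42 d=2 * → r--
[5,16] 3+38=41 d=1 * → r--

l=5, r=15, best |Δ|=1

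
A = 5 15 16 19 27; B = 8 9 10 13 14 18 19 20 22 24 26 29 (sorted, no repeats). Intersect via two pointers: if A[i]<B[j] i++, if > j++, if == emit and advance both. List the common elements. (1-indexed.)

intersection = [19]

[i=1,j=1] 5<8 → i++
[i=2,j=1] 15>8 → j++
[i=2,j=2] 15>9 → j++
[i=2,j=3] 15>10 → j++
[i=2,j=4] 15>13 → j++
[i=2,j=5] 15>14 → j++
[i=2,j=6] 15<18 → i++
[i=3,j=6] 16<18 → i++
[i=4,j=6] 19>18 → j++
[i=4,j=7] 19==19 emit → i++,j++
[i=5,j=8] 27>20 → j++
[i=5,j=9] 27>22 → j++
[i=5,j=10] 27>24 → j++
[i=5,j=11] 27>26 → j++
[i=5,j=12] 27<29 → i++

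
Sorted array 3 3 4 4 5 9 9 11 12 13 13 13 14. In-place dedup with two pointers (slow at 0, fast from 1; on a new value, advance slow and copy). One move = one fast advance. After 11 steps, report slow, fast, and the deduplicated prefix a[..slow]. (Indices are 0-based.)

slow=6, fast=12, prefix=[3, 4, 5, 9, 11, 12, 13]

slow=0 fast=1: a[fast]=3=a[slow] dup, fast++
slow=0 fast=2: a[fast]=4≠a[slow]=3 write a[1]=4, slow++,fast++
slow=1 fast=3: a[fast]=4=a[slow] dup, fast++
slow=1 fast=4: a[fast]=5≠a[slow]=4 write a[2]=5, slow++,fast++
slow=2 fast=5: a[fast]=9≠a[slow]=5 write a[3]=9, slow++,fast++
slow=3 fast=6: a[fast]=9=a[slow] dup, fast++
slow=3 fast=7: a[fast]=11≠a[slow]=9 write a[4]=11, slow++,fast++
slow=4 fast=8: a[fast]=12≠a[slow]=11 write a[5]=12, slow++,fast++
slow=5 fast=9: a[fast]=13≠a[slow]=12 write a[6]=13, slow++,fast++
slow=6 fast=10: a[fast]=13=a[slow] dup, fast++
slow=6 fast=11: a[fast]=13=a[slow] dup, fast++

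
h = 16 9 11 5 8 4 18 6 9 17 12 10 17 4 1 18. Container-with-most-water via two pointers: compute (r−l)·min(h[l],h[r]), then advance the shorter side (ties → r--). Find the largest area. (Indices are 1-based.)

max area = 240

l=1 r=16: min(16,18)*15=240 best=240 *, l++
l=2 r=16: min(9,18)*14=126 best=240, l++
l=3 r=16: min(11,18)*13=143 best=240, l++
l=4 r=16: min(5,18)*12=60 best=240, l++
l=5 r=16: min(8,18)*11=88 best=240, l++
l=6 r=16: min(4,18)*10=40 best=240, l++
l=7 r=16: min(18,18)*9=162 best=240, r--
l=7 r=15: min(18,1)*8=8 best=240, r--
l=7 r=14: min(18,4)*7=28 best=240, r--
l=7 r=13: min(18,17)*6=102 best=240, r--
l=7 r=12: min(18,10)*5=50 best=240, r--
l=7 r=11: min(18,12)*4=48 best=240, r--
l=7 r=10: min(18,17)*3=51 best=240, r--
l=7 r=9: min(18,9)*2=18 best=240, r--
l=7 r=8: min(18,6)*1=6 best=240, r--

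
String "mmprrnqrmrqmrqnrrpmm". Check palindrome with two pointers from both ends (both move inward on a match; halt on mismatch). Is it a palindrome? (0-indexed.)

[0,19] 'm'=='m' → l++,r--
[1,18] 'm'=='m' → l++,r--
[2,17] 'p'=='p' → l++,r--
[3,16] 'r'=='r' → l++,r--
[4,15] 'r'=='r' → l++,r--
[5,14] 'n'=='n' → l++,r--
[6,13] 'q'=='q' → l++,r--
[7,12] 'r'=='r' → l++,r--
[8,11] 'm'=='m' → l++,r--
[9,10] 'r'!='q' → stop

not a palindrome (mismatch at 9,10)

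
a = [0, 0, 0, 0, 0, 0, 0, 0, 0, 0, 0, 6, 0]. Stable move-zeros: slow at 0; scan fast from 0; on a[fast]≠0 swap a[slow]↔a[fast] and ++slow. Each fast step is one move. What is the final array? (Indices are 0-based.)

[6, 0, 0, 0, 0, 0, 0, 0, 0, 0, 0, 0, 0]

(s=0,f=0) a[fast]=0 → fast++
(s=0,f=1) a[fast]=0 → fast++
(s=0,f=2) a[fast]=0 → fast++
(s=0,f=3) a[fast]=0 → fast++
(s=0,f=4) a[fast]=0 → fast++
(s=0,f=5) a[fast]=0 → fast++
(s=0,f=6) a[fast]=0 → fast++
(s=0,f=7) a[fast]=0 → fast++
(s=0,f=8) a[fast]=0 → fast++
(s=0,f=9) a[fast]=0 → fast++
(s=0,f=10) a[fast]=0 → fast++
(s=0,f=11) a[fast]=6≠0 swap→a[0]=6 → slow++,fast++
(s=1,f=12) a[fast]=0 → fast++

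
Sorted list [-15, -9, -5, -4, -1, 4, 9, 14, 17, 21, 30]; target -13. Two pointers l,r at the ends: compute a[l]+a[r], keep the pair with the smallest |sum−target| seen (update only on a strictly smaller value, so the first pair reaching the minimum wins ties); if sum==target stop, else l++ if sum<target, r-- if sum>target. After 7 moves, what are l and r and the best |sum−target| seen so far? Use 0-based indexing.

l=1, r=4, best |Δ|=2

l=0 r=10: -15+30=15 d=28 *, r--
l=0 r=9: -15+21=6 d=19 *, r--
l=0 r=8: -15+17=2 d=15 *, r--
l=0 r=7: -15+14=-1 d=12 *, r--
l=0 r=6: -15+9=-6 d=7 *, r--
l=0 r=5: -15+4=-11 d=2 *, r--
l=0 r=4: -15+-1=-16 d=3, l++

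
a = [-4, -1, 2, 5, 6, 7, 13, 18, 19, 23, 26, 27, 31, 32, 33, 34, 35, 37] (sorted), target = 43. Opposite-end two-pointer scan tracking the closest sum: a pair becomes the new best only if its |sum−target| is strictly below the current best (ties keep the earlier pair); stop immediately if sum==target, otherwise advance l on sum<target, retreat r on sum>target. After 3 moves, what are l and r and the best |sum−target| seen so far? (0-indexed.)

l=3, r=17, best |Δ|=4

l=0 r=17: -4+37=33 d=10 *, l++
l=1 r=17: -1+37=36 d=7 *, l++
l=2 r=17: 2+37=39 d=4 *, l++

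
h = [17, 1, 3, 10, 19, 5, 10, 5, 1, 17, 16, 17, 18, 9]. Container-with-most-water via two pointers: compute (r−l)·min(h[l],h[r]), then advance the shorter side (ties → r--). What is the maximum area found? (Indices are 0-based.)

max area = 204

[0,13] min(17,9)*13=117 best=117 * → r--
[0,12] min(17,18)*12=204 best=204 * → l++
[1,12] min(1,18)*11=11 best=204 → l++
[2,12] min(3,18)*10=30 best=204 → l++
[3,12] min(10,18)*9=90 best=204 → l++
[4,12] min(19,18)*8=144 best=204 → r--
[4,11] min(19,17)*7=119 best=204 → r--
[4,10] min(19,16)*6=96 best=204 → r--
[4,9] min(19,17)*5=85 best=204 → r--
[4,8] min(19,1)*4=4 best=204 → r--
[4,7] min(19,5)*3=15 best=204 → r--
[4,6] min(19,10)*2=20 best=204 → r--
[4,5] min(19,5)*1=5 best=204 → r--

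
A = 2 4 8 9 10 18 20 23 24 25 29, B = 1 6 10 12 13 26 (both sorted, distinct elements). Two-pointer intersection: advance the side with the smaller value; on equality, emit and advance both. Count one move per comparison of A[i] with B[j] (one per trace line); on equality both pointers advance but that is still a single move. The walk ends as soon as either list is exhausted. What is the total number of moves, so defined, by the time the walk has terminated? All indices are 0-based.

i=0 j=0: 2>1, j++
i=0 j=1: 2<6, i++
i=1 j=1: 4<6, i++
i=2 j=1: 8>6, j++
i=2 j=2: 8<10, i++
i=3 j=2: 9<10, i++
i=4 j=2: 10==10 emit, i++,j++
i=5 j=3: 18>12, j++
i=5 j=4: 18>13, j++
i=5 j=5: 18<26, i++
i=6 j=5: 20<26, i++
i=7 j=5: 23<26, i++
i=8 j=5: 24<26, i++
i=9 j=5: 25<26, i++
i=10 j=5: 29>26, j++

15 moves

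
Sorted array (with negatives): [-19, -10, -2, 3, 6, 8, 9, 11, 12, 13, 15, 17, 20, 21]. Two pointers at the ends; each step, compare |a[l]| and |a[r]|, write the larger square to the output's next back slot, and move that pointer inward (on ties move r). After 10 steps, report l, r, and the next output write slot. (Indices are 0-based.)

l=2, r=5, next write slot=3

l=0 r=13: |-19|<=|21| out[13]=441, r--
l=0 r=12: |-19|<=|20| out[12]=400, r--
l=0 r=11: |-19|>|17| out[11]=361, l++
l=1 r=11: |-10|<=|17| out[10]=289, r--
l=1 r=10: |-10|<=|15| out[9]=225, r--
l=1 r=9: |-10|<=|13| out[8]=169, r--
l=1 r=8: |-10|<=|12| out[7]=144, r--
l=1 r=7: |-10|<=|11| out[6]=121, r--
l=1 r=6: |-10|>|9| out[5]=100, l++
l=2 r=6: |-2|<=|9| out[4]=81, r--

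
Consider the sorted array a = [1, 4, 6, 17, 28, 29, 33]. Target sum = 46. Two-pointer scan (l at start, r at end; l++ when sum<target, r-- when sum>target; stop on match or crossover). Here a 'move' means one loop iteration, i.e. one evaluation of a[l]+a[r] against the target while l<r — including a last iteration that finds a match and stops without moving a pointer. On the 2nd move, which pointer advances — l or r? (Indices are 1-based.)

l

[1,7] 1+33=34 <46 → l++
[2,7] 4+33=37 <46 → l++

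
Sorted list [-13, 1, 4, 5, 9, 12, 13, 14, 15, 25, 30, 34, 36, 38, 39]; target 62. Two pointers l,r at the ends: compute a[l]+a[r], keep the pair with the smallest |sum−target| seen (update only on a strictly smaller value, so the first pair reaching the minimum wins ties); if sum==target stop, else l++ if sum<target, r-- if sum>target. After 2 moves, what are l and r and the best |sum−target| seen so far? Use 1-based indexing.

l=1 r=15: -13+39=26 d=36 *, l++
l=2 r=15: 1+39=40 d=22 *, l++

l=3, r=15, best |Δ|=22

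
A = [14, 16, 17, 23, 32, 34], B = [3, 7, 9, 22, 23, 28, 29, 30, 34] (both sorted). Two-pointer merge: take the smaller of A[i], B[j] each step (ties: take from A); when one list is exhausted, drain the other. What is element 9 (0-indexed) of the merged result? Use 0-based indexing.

merged[9] = 28

i=0 j=0: A[i]=14>B[j]=3 take 3, j++
i=0 j=1: A[i]=14>B[j]=7 take 7, j++
i=0 j=2: A[i]=14>B[j]=9 take 9, j++
i=0 j=3: A[i]=14<=B[j]=22 take 14, i++
i=1 j=3: A[i]=16<=B[j]=22 take 16, i++
i=2 j=3: A[i]=17<=B[j]=22 take 17, i++
i=3 j=3: A[i]=23>B[j]=22 take 22, j++
i=3 j=4: A[i]=23<=B[j]=23 take 23, i++
i=4 j=4: A[i]=32>B[j]=23 take 23, j++
i=4 j=5: A[i]=32>B[j]=28 take 28, j++
i=4 j=6: A[i]=32>B[j]=29 take 29, j++
i=4 j=7: A[i]=32>B[j]=30 take 30, j++
i=4 j=8: A[i]=32<=B[j]=34 take 32, i++
i=5 j=8: A[i]=34<=B[j]=34 take 34, i++
i=6 j=8: A done, take B[j]=34, j++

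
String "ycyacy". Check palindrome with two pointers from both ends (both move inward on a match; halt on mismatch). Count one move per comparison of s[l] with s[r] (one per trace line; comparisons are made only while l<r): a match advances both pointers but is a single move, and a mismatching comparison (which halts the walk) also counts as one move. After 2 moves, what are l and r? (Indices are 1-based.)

[1,6] 'y'=='y' → l++,r--
[2,5] 'c'=='c' → l++,r--

l=3, r=4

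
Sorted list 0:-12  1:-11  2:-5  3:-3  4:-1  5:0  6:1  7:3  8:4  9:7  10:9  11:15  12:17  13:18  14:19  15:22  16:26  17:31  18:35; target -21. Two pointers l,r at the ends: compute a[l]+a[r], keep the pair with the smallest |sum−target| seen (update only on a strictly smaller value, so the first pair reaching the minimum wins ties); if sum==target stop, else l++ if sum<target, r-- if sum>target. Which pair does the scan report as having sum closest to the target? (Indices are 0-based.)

pair (-12, -11) with sum -23 (|Δ|=2)

l=0 r=18: -12+35=23 d=44 *, r--
l=0 r=17: -12+31=19 d=40 *, r--
l=0 r=16: -12+26=14 d=35 *, r--
l=0 r=15: -12+22=10 d=31 *, r--
l=0 r=14: -12+19=7 d=28 *, r--
l=0 r=13: -12+18=6 d=27 *, r--
l=0 r=12: -12+17=5 d=26 *, r--
l=0 r=11: -12+15=3 d=24 *, r--
l=0 r=10: -12+9=-3 d=18 *, r--
l=0 r=9: -12+7=-5 d=16 *, r--
l=0 r=8: -12+4=-8 d=13 *, r--
l=0 r=7: -12+3=-9 d=12 *, r--
l=0 r=6: -12+1=-11 d=10 *, r--
l=0 r=5: -12+0=-12 d=9 *, r--
l=0 r=4: -12+-1=-13 d=8 *, r--
l=0 r=3: -12+-3=-15 d=6 *, r--
l=0 r=2: -12+-5=-17 d=4 *, r--
l=0 r=1: -12+-11=-23 d=2 *, l++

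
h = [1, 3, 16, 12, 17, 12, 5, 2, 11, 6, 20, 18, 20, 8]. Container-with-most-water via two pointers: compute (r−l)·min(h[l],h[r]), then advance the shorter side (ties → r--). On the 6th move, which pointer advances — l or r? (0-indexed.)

[0,13] min(1,8)*13=13 best=13 * → l++
[1,13] min(3,8)*12=36 best=36 * → l++
[2,13] min(16,8)*11=88 best=88 * → r--
[2,12] min(16,20)*10=160 best=160 * → l++
[3,12] min(12,20)*9=108 best=160 → l++
[4,12] min(17,20)*8=136 best=160 → l++

l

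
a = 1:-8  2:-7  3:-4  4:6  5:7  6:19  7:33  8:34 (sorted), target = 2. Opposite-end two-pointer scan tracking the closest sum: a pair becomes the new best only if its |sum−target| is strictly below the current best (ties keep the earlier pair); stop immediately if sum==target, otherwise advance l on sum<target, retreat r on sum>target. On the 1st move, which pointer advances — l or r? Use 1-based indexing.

[1,8] -8+34=26 d=24 * → r--

r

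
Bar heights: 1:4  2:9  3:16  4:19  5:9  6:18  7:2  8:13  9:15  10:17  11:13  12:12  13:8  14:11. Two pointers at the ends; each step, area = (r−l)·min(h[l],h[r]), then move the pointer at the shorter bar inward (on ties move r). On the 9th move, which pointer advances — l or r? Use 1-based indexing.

r

l=1 r=14: min(4,11)*13=52 best=52 *, l++
l=2 r=14: min(9,11)*12=108 best=108 *, l++
l=3 r=14: min(16,11)*11=121 best=121 *, r--
l=3 r=13: min(16,8)*10=80 best=121, r--
l=3 r=12: min(16,12)*9=108 best=121, r--
l=3 r=11: min(16,13)*8=104 best=121, r--
l=3 r=10: min(16,17)*7=112 best=121, l++
l=4 r=10: min(19,17)*6=102 best=121, r--
l=4 r=9: min(19,15)*5=75 best=121, r--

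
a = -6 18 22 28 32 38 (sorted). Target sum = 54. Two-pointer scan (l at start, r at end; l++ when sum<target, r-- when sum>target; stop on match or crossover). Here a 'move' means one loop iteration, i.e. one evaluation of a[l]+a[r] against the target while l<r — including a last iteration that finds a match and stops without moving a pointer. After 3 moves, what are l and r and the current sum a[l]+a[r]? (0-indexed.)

l=2, r=4, sum=54

l=0 r=5: -6+38=32 <54, l++
l=1 r=5: 18+38=56 >54, r--
l=1 r=4: 18+32=50 <54, l++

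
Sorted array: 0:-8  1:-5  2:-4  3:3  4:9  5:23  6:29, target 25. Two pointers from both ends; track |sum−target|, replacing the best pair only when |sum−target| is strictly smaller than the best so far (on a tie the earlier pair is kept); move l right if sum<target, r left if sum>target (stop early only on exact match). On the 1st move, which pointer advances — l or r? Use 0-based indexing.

[0,6] -8+29=21 d=4 * → l++

l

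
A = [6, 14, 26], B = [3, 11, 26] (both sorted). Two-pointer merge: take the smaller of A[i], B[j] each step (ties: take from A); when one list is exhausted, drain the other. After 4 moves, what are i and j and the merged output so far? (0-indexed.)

[i=0,j=0] A[i]=6>B[j]=3 take 3 → j++
[i=0,j=1] A[i]=6<=B[j]=11 take 6 → i++
[i=1,j=1] A[i]=14>B[j]=11 take 11 → j++
[i=1,j=2] A[i]=14<=B[j]=26 take 14 → i++

i=2, j=2, merged so far=[3, 6, 11, 14]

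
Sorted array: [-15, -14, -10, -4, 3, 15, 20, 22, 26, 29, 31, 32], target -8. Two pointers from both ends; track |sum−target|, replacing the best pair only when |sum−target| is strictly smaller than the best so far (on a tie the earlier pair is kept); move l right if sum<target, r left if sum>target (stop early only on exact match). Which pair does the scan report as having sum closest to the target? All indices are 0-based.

[0,11] -15+32=17 d=25 * → r--
[0,10] -15+31=16 d=24 * → r--
[0,9] -15+29=14 d=22 * → r--
[0,8] -15+26=11 d=19 * → r--
[0,7] -15+22=7 d=15 * → r--
[0,6] -15+20=5 d=13 * → r--
[0,5] -15+15=0 d=8 * → r--
[0,4] -15+3=-12 d=4 * → l++
[1,4] -14+3=-11 d=3 * → l++
[2,4] -10+3=-7 d=1 * → r--
[2,3] -10+-4=-14 d=6 → l++

pair (-10, 3) with sum -7 (|Δ|=1)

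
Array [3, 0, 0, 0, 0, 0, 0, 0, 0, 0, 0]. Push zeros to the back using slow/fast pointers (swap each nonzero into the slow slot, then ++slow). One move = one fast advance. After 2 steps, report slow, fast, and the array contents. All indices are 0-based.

slow=1, fast=2, a=[3, 0, 0, 0, 0, 0, 0, 0, 0, 0, 0]

slow=0 fast=0: a[fast]=3≠0 swap→a[0]=3, slow++,fast++
slow=1 fast=1: a[fast]=0, fast++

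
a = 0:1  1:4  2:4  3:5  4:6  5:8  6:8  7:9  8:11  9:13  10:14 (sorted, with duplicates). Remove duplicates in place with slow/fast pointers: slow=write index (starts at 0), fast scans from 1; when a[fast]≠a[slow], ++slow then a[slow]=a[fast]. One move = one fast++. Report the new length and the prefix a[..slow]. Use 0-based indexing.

length 9; prefix = [1, 4, 5, 6, 8, 9, 11, 13, 14]

(s=0,f=1) a[fast]=4≠a[slow]=1 write a[1]=4 → slow++,fast++
(s=1,f=2) a[fast]=4=a[slow] dup → fast++
(s=1,f=3) a[fast]=5≠a[slow]=4 write a[2]=5 → slow++,fast++
(s=2,f=4) a[fast]=6≠a[slow]=5 write a[3]=6 → slow++,fast++
(s=3,f=5) a[fast]=8≠a[slow]=6 write a[4]=8 → slow++,fast++
(s=4,f=6) a[fast]=8=a[slow] dup → fast++
(s=4,f=7) a[fast]=9≠a[slow]=8 write a[5]=9 → slow++,fast++
(s=5,f=8) a[fast]=11≠a[slow]=9 write a[6]=11 → slow++,fast++
(s=6,f=9) a[fast]=13≠a[slow]=11 write a[7]=13 → slow++,fast++
(s=7,f=10) a[fast]=14≠a[slow]=13 write a[8]=14 → slow++,fast++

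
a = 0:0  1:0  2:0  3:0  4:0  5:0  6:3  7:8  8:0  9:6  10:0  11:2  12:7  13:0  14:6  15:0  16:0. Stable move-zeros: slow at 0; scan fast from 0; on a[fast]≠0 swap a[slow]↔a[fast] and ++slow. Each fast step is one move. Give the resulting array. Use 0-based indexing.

(s=0,f=0) a[fast]=0 → fast++
(s=0,f=1) a[fast]=0 → fast++
(s=0,f=2) a[fast]=0 → fast++
(s=0,f=3) a[fast]=0 → fast++
(s=0,f=4) a[fast]=0 → fast++
(s=0,f=5) a[fast]=0 → fast++
(s=0,f=6) a[fast]=3≠0 swap→a[0]=3 → slow++,fast++
(s=1,f=7) a[fast]=8≠0 swap→a[1]=8 → slow++,fast++
(s=2,f=8) a[fast]=0 → fast++
(s=2,f=9) a[fast]=6≠0 swap→a[2]=6 → slow++,fast++
(s=3,f=10) a[fast]=0 → fast++
(s=3,f=11) a[fast]=2≠0 swap→a[3]=2 → slow++,fast++
(s=4,f=12) a[fast]=7≠0 swap→a[4]=7 → slow++,fast++
(s=5,f=13) a[fast]=0 → fast++
(s=5,f=14) a[fast]=6≠0 swap→a[5]=6 → slow++,fast++
(s=6,f=15) a[fast]=0 → fast++
(s=6,f=16) a[fast]=0 → fast++

[3, 8, 6, 2, 7, 6, 0, 0, 0, 0, 0, 0, 0, 0, 0, 0, 0]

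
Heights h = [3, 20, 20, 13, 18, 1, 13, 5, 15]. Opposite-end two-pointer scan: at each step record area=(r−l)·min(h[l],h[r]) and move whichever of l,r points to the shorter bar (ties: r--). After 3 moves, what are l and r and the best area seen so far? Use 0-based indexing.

l=1, r=6, best area=105

l=0 r=8: min(3,15)*8=24 best=24 *, l++
l=1 r=8: min(20,15)*7=105 best=105 *, r--
l=1 r=7: min(20,5)*6=30 best=105, r--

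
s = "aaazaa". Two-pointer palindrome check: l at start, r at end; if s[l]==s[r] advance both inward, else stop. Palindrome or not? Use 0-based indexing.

not a palindrome (mismatch at 2,3)

[0,5] 'a'=='a' → l++,r--
[1,4] 'a'=='a' → l++,r--
[2,3] 'a'!='z' → stop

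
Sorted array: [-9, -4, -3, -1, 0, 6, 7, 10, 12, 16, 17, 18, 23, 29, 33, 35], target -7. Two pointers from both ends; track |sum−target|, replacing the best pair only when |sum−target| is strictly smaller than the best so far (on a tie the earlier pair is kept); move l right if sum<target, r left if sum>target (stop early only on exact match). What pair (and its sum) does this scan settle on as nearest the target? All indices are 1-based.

pair (-4, -3) with sum -7 (|Δ|=0)

l=1 r=16: -9+35=26 d=33 *, r--
l=1 r=15: -9+33=24 d=31 *, r--
l=1 r=14: -9+29=20 d=27 *, r--
l=1 r=13: -9+23=14 d=21 *, r--
l=1 r=12: -9+18=9 d=16 *, r--
l=1 r=11: -9+17=8 d=15 *, r--
l=1 r=10: -9+16=7 d=14 *, r--
l=1 r=9: -9+12=3 d=10 *, r--
l=1 r=8: -9+10=1 d=8 *, r--
l=1 r=7: -9+7=-2 d=5 *, r--
l=1 r=6: -9+6=-3 d=4 *, r--
l=1 r=5: -9+0=-9 d=2 *, l++
l=2 r=5: -4+0=-4 d=3, r--
l=2 r=4: -4+-1=-5 d=2, r--
l=2 r=3: -4+-3=-7 d=0 *, stop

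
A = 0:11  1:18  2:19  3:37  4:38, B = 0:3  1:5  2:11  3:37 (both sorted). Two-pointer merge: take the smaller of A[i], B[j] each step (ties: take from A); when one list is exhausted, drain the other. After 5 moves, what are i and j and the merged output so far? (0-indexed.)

[i=0,j=0] A[i]=11>B[j]=3 take 3 → j++
[i=0,j=1] A[i]=11>B[j]=5 take 5 → j++
[i=0,j=2] A[i]=11<=B[j]=11 take 11 → i++
[i=1,j=2] A[i]=18>B[j]=11 take 11 → j++
[i=1,j=3] A[i]=18<=B[j]=37 take 18 → i++

i=2, j=3, merged so far=[3, 5, 11, 11, 18]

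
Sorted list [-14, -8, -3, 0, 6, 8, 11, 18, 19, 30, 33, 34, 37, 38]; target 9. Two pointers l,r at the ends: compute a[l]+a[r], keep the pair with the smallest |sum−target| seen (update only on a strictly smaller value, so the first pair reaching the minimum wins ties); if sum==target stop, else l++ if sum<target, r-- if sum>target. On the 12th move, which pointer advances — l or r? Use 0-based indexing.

l

l=0 r=13: -14+38=24 d=15 *, r--
l=0 r=12: -14+37=23 d=14 *, r--
l=0 r=11: -14+34=20 d=11 *, r--
l=0 r=10: -14+33=19 d=10 *, r--
l=0 r=9: -14+30=16 d=7 *, r--
l=0 r=8: -14+19=5 d=4 *, l++
l=1 r=8: -8+19=11 d=2 *, r--
l=1 r=7: -8+18=10 d=1 *, r--
l=1 r=6: -8+11=3 d=6, l++
l=2 r=6: -3+11=8 d=1, l++
l=3 r=6: 0+11=11 d=2, r--
l=3 r=5: 0+8=8 d=1, l++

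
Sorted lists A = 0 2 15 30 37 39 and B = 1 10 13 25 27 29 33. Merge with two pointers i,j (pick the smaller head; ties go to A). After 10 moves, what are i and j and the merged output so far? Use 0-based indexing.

[i=0,j=0] A[i]=0<=B[j]=1 take 0 → i++
[i=1,j=0] A[i]=2>B[j]=1 take 1 → j++
[i=1,j=1] A[i]=2<=B[j]=10 take 2 → i++
[i=2,j=1] A[i]=15>B[j]=10 take 10 → j++
[i=2,j=2] A[i]=15>B[j]=13 take 13 → j++
[i=2,j=3] A[i]=15<=B[j]=25 take 15 → i++
[i=3,j=3] A[i]=30>B[j]=25 take 25 → j++
[i=3,j=4] A[i]=30>B[j]=27 take 27 → j++
[i=3,j=5] A[i]=30>B[j]=29 take 29 → j++
[i=3,j=6] A[i]=30<=B[j]=33 take 30 → i++

i=4, j=6, merged so far=[0, 1, 2, 10, 13, 15, 25, 27, 29, 30]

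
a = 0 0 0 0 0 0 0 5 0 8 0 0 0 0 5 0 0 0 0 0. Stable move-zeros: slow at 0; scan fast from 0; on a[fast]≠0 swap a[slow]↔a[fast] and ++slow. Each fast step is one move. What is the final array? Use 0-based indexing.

[5, 8, 5, 0, 0, 0, 0, 0, 0, 0, 0, 0, 0, 0, 0, 0, 0, 0, 0, 0]

slow=0 fast=0: a[fast]=0, fast++
slow=0 fast=1: a[fast]=0, fast++
slow=0 fast=2: a[fast]=0, fast++
slow=0 fast=3: a[fast]=0, fast++
slow=0 fast=4: a[fast]=0, fast++
slow=0 fast=5: a[fast]=0, fast++
slow=0 fast=6: a[fast]=0, fast++
slow=0 fast=7: a[fast]=5≠0 swap→a[0]=5, slow++,fast++
slow=1 fast=8: a[fast]=0, fast++
slow=1 fast=9: a[fast]=8≠0 swap→a[1]=8, slow++,fast++
slow=2 fast=10: a[fast]=0, fast++
slow=2 fast=11: a[fast]=0, fast++
slow=2 fast=12: a[fast]=0, fast++
slow=2 fast=13: a[fast]=0, fast++
slow=2 fast=14: a[fast]=5≠0 swap→a[2]=5, slow++,fast++
slow=3 fast=15: a[fast]=0, fast++
slow=3 fast=16: a[fast]=0, fast++
slow=3 fast=17: a[fast]=0, fast++
slow=3 fast=18: a[fast]=0, fast++
slow=3 fast=19: a[fast]=0, fast++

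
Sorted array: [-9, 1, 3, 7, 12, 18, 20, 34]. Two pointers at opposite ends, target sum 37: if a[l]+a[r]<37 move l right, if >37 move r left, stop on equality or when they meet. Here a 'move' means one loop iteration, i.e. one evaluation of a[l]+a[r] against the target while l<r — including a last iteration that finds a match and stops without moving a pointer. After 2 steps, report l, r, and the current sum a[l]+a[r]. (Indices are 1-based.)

l=3, r=8, sum=37

l=1 r=8: -9+34=25 <37, l++
l=2 r=8: 1+34=35 <37, l++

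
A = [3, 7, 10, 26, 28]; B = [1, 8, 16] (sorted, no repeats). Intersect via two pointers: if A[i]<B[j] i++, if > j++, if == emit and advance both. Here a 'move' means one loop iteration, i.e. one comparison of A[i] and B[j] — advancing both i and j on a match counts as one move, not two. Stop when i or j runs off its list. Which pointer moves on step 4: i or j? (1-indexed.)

j

i=1 j=1: 3>1, j++
i=1 j=2: 3<8, i++
i=2 j=2: 7<8, i++
i=3 j=2: 10>8, j++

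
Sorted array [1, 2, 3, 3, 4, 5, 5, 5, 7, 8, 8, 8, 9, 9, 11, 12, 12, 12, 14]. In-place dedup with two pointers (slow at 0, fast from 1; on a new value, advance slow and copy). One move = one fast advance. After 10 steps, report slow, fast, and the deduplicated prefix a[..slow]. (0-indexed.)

slow=6, fast=11, prefix=[1, 2, 3, 4, 5, 7, 8]

(s=0,f=1) a[fast]=2≠a[slow]=1 write a[1]=2 → slow++,fast++
(s=1,f=2) a[fast]=3≠a[slow]=2 write a[2]=3 → slow++,fast++
(s=2,f=3) a[fast]=3=a[slow] dup → fast++
(s=2,f=4) a[fast]=4≠a[slow]=3 write a[3]=4 → slow++,fast++
(s=3,f=5) a[fast]=5≠a[slow]=4 write a[4]=5 → slow++,fast++
(s=4,f=6) a[fast]=5=a[slow] dup → fast++
(s=4,f=7) a[fast]=5=a[slow] dup → fast++
(s=4,f=8) a[fast]=7≠a[slow]=5 write a[5]=7 → slow++,fast++
(s=5,f=9) a[fast]=8≠a[slow]=7 write a[6]=8 → slow++,fast++
(s=6,f=10) a[fast]=8=a[slow] dup → fast++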